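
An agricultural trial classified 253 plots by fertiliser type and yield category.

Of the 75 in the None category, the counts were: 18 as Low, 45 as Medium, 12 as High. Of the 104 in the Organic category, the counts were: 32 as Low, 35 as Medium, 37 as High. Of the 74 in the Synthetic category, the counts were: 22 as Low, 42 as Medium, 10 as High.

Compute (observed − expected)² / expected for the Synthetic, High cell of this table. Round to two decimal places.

3.05

Row total (Synthetic) = 74; column total (High) = 59; N = 253.
Expected count E = 74 × 59 / 253 = 17.257.
Contribution = (O − E)²/E = (10 − 17.257)² / 17.257 = 3.05.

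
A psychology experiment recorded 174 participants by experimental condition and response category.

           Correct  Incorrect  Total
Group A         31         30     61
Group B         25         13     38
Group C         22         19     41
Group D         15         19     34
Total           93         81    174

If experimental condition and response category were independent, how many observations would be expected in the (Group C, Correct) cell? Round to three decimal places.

21.914

Row total (Group C) = 41; column total (Correct) = 93; grand total N = 174.
Expected count = (row total × column total) / N = 41 × 93 / 174 = 21.914.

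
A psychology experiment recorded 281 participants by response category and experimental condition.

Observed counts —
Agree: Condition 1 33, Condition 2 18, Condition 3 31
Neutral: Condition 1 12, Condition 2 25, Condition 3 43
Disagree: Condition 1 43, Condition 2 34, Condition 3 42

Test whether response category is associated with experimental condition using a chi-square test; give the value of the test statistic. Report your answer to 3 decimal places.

15.437

Row totals: 82, 80, 119. Column totals: 88, 77, 116. Grand total N = 281.
Expected counts (row total × column total / N):
  Agree, Condition 1: 82×88/281 = 25.6797
  Agree, Condition 2: 82×77/281 = 22.4698
  Agree, Condition 3: 82×116/281 = 33.8505
  Neutral, Condition 1: 80×88/281 = 25.0534
  Neutral, Condition 2: 80×77/281 = 21.9217
  Neutral, Condition 3: 80×116/281 = 33.0249
  Disagree, Condition 1: 119×88/281 = 37.2669
  Disagree, Condition 2: 119×77/281 = 32.6085
  Disagree, Condition 3: 119×116/281 = 49.1246
Contributions (O − E)²/E:
  (33 − 25.6797)²/25.6797 = 2.0867
  (18 − 22.4698)²/22.4698 = 0.8892
  (31 − 33.8505)²/33.8505 = 0.2400
  (12 − 25.0534)²/25.0534 = 6.8011
  (25 − 21.9217)²/21.9217 = 0.4323
  (43 − 33.0249)²/33.0249 = 3.0130
  (43 − 37.2669)²/37.2669 = 0.8820
  (34 − 32.6085)²/32.6085 = 0.0594
  (42 − 49.1246)²/49.1246 = 1.0333
χ² = 2.0867 + 0.8892 + 0.2400 + 6.8011 + 0.4323 + 3.0130 + 0.8820 + 0.0594 + 1.0333 = 15.437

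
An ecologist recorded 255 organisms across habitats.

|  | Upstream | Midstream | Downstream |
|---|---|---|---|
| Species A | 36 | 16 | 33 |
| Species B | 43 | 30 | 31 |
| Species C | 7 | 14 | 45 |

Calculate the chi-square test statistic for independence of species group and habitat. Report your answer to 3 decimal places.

Row totals: 85, 104, 66. Column totals: 86, 60, 109. Grand total N = 255.
Expected counts (row total × column total / N):
  Species A, Upstream: 85×86/255 = 28.66667
  Species A, Midstream: 85×60/255 = 20.00000
  Species A, Downstream: 85×109/255 = 36.33333
  Species B, Upstream: 104×86/255 = 35.07451
  Species B, Midstream: 104×60/255 = 24.47059
  Species B, Downstream: 104×109/255 = 44.45490
  Species C, Upstream: 66×86/255 = 22.25882
  Species C, Midstream: 66×60/255 = 15.52941
  Species C, Downstream: 66×109/255 = 28.21176
Contributions (O − E)²/E:
  (36 − 28.66667)²/28.66667 = 1.8760
  (16 − 20.00000)²/20.00000 = 0.8000
  (33 − 36.33333)²/36.33333 = 0.3058
  (43 − 35.07451)²/35.07451 = 1.7909
  (30 − 24.47059)²/24.47059 = 1.2494
  (31 − 44.45490)²/44.45490 = 4.0723
  (7 − 22.25882)²/22.25882 = 10.4602
  (14 − 15.52941)²/15.52941 = 0.1506
  (45 − 28.21176)²/28.21176 = 9.9903
χ² = 1.8760 + 0.8000 + 0.3058 + 1.7909 + 1.2494 + 4.0723 + 10.4602 + 0.1506 + 9.9903 = 30.696

30.696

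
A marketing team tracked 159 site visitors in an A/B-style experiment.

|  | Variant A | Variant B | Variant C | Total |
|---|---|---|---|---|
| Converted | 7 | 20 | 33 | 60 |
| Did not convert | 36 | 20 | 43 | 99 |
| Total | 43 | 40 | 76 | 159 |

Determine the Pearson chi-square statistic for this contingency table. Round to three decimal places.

12.032

Grand total N = 159.
Expected counts (row total × column total / N):
  Converted, Variant A: 60×43/159 = 16.22642
  Converted, Variant B: 60×40/159 = 15.09434
  Converted, Variant C: 60×76/159 = 28.67925
  Did not convert, Variant A: 99×43/159 = 26.77358
  Did not convert, Variant B: 99×40/159 = 24.90566
  Did not convert, Variant C: 99×76/159 = 47.32075
Contributions (O − E)²/E:
  (7 − 16.22642)²/16.22642 = 5.2462
  (20 − 15.09434)²/15.09434 = 1.5943
  (33 − 28.67925)²/28.67925 = 0.6510
  (36 − 26.77358)²/26.77358 = 3.1795
  (20 − 24.90566)²/24.90566 = 0.9663
  (43 − 47.32075)²/47.32075 = 0.3945
χ² = 5.2462 + 1.5943 + 0.6510 + 3.1795 + 0.9663 + 0.3945 = 12.032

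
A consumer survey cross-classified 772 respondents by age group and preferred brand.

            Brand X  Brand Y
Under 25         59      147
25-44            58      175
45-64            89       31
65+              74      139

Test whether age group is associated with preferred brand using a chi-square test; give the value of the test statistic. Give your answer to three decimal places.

Row totals: 206, 233, 120, 213. Column totals: 280, 492. Grand total N = 772.
Expected counts (row total × column total / N):
  Under 25, Brand X: 206×280/772 = 74.7150
  Under 25, Brand Y: 206×492/772 = 131.2850
  25-44, Brand X: 233×280/772 = 84.5078
  25-44, Brand Y: 233×492/772 = 148.4922
  45-64, Brand X: 120×280/772 = 43.5233
  45-64, Brand Y: 120×492/772 = 76.4767
  65+, Brand X: 213×280/772 = 77.2539
  65+, Brand Y: 213×492/772 = 135.7461
Contributions (O − E)²/E:
  (59 − 74.7150)²/74.7150 = 3.3054
  (147 − 131.2850)²/131.2850 = 1.8811
  (58 − 84.5078)²/84.5078 = 8.3148
  (175 − 148.4922)²/148.4922 = 4.7320
  (89 − 43.5233)²/43.5233 = 47.5178
  (31 − 76.4767)²/76.4767 = 27.0426
  (74 − 77.2539)²/77.2539 = 0.1371
  (139 − 135.7461)²/135.7461 = 0.0780
χ² = 3.3054 + 1.8811 + 8.3148 + 4.7320 + 47.5178 + 27.0426 + 0.1371 + 0.0780 = 93.009

93.009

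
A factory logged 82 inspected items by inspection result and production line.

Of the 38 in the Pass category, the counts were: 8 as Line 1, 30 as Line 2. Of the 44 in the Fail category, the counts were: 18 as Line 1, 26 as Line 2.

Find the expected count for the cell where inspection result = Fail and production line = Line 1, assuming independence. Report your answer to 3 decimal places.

Row total (Fail) = 44; column total (Line 1) = 26; grand total N = 82.
Expected count = (row total × column total) / N = 44 × 26 / 82 = 13.951.

13.951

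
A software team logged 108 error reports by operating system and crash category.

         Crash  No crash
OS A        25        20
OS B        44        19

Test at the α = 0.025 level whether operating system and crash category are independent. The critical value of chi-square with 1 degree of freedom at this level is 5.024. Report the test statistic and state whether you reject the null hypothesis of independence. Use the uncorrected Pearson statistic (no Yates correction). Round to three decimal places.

Row totals: 45, 63. Column totals: 69, 39. Grand total N = 108.
Expected counts (row total × column total / N):
  OS A, Crash: 45×69/108 = 28.7500
  OS A, No crash: 45×39/108 = 16.2500
  OS B, Crash: 63×69/108 = 40.2500
  OS B, No crash: 63×39/108 = 22.7500
Contributions (O − E)²/E:
  (25 − 28.7500)²/28.7500 = 0.4891
  (20 − 16.2500)²/16.2500 = 0.8654
  (44 − 40.2500)²/40.2500 = 0.3494
  (19 − 22.7500)²/22.7500 = 0.6181
χ² = 0.4891 + 0.8654 + 0.3494 + 0.6181 = 2.322
df = (2−1)(2−1) = 1. Since 2.322 < 5.024, fail to reject the null hypothesis of independence at α = 0.025.

2.322; fail to reject H₀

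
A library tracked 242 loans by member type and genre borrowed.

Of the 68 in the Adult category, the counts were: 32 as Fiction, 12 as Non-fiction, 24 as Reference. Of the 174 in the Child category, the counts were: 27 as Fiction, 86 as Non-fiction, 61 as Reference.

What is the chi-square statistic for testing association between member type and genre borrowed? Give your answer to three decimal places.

32.145

Row totals: 68, 174. Column totals: 59, 98, 85. Grand total N = 242.
Expected counts (row total × column total / N):
  Adult, Fiction: 68×59/242 = 16.5785
  Adult, Non-fiction: 68×98/242 = 27.5372
  Adult, Reference: 68×85/242 = 23.8843
  Child, Fiction: 174×59/242 = 42.4215
  Child, Non-fiction: 174×98/242 = 70.4628
  Child, Reference: 174×85/242 = 61.1157
Contributions (O − E)²/E:
  (32 − 16.5785)²/16.5785 = 14.3452
  (12 − 27.5372)²/27.5372 = 8.7665
  (24 − 23.8843)²/23.8843 = 0.0006
  (27 − 42.4215)²/42.4215 = 5.6062
  (86 − 70.4628)²/70.4628 = 3.4260
  (61 − 61.1157)²/61.1157 = 0.0002
χ² = 14.3452 + 8.7665 + 0.0006 + 5.6062 + 3.4260 + 0.0002 = 32.145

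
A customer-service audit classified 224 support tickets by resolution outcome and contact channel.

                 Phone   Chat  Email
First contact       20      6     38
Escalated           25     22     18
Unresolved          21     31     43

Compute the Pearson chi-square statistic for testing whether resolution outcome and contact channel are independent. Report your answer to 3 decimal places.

20.779

Row totals: 64, 65, 95. Column totals: 66, 59, 99. Grand total N = 224.
Expected counts (row total × column total / N):
  First contact, Phone: 64×66/224 = 18.8571
  First contact, Chat: 64×59/224 = 16.8571
  First contact, Email: 64×99/224 = 28.2857
  Escalated, Phone: 65×66/224 = 19.1518
  Escalated, Chat: 65×59/224 = 17.1205
  Escalated, Email: 65×99/224 = 28.7277
  Unresolved, Phone: 95×66/224 = 27.9911
  Unresolved, Chat: 95×59/224 = 25.0223
  Unresolved, Email: 95×99/224 = 41.9866
Contributions (O − E)²/E:
  (20 − 18.8571)²/18.8571 = 0.0693
  (6 − 16.8571)²/16.8571 = 6.9927
  (38 − 28.2857)²/28.2857 = 3.3362
  (25 − 19.1518)²/19.1518 = 1.7858
  (22 − 17.1205)²/17.1205 = 1.3907
  (18 − 28.7277)²/28.7277 = 4.0060
  (21 − 27.9911)²/27.9911 = 1.7461
  (31 − 25.0223)²/25.0223 = 1.4280
  (43 − 41.9866)²/41.9866 = 0.0245
χ² = 0.0693 + 6.9927 + 3.3362 + 1.7858 + 1.3907 + 4.0060 + 1.7461 + 1.4280 + 0.0245 = 20.779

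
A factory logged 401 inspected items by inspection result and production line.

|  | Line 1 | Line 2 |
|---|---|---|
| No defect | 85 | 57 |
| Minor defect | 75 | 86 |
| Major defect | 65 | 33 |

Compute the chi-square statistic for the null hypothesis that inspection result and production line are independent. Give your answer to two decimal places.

10.90

Row totals: 142, 161, 98. Column totals: 225, 176. Grand total N = 401.
Expected counts (row total × column total / N):
  No defect, Line 1: 142×225/401 = 79.676
  No defect, Line 2: 142×176/401 = 62.324
  Minor defect, Line 1: 161×225/401 = 90.337
  Minor defect, Line 2: 161×176/401 = 70.663
  Major defect, Line 1: 98×225/401 = 54.988
  Major defect, Line 2: 98×176/401 = 43.012
Contributions (O − E)²/E:
  (85 − 79.676)²/79.676 = 0.3558
  (57 − 62.324)²/62.324 = 0.4548
  (75 − 90.337)²/90.337 = 2.6038
  (86 − 70.663)²/70.663 = 3.3288
  (65 − 54.988)²/54.988 = 1.8229
  (33 − 43.012)²/43.012 = 2.3305
χ² = 0.3558 + 0.4548 + 2.6038 + 3.3288 + 1.8229 + 2.3305 = 10.90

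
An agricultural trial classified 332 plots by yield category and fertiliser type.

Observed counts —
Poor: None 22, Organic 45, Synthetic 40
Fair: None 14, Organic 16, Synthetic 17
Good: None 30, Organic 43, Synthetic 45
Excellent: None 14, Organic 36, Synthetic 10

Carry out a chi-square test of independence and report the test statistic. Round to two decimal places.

13.83

Row totals: 107, 47, 118, 60. Column totals: 80, 140, 112. Grand total N = 332.
Expected counts (row total × column total / N):
  Poor, None: 107×80/332 = 25.783
  Poor, Organic: 107×140/332 = 45.120
  Poor, Synthetic: 107×112/332 = 36.096
  Fair, None: 47×80/332 = 11.325
  Fair, Organic: 47×140/332 = 19.819
  Fair, Synthetic: 47×112/332 = 15.855
  Good, None: 118×80/332 = 28.434
  Good, Organic: 118×140/332 = 49.759
  Good, Synthetic: 118×112/332 = 39.807
  Excellent, None: 60×80/332 = 14.458
  Excellent, Organic: 60×140/332 = 25.301
  Excellent, Synthetic: 60×112/332 = 20.241
Contributions (O − E)²/E:
  (22 − 25.783)²/25.783 = 0.5551
  (45 − 45.120)²/45.120 = 0.0003
  (40 − 36.096)²/36.096 = 0.4222
  (14 − 11.325)²/11.325 = 0.6318
  (16 − 19.819)²/19.819 = 0.7359
  (17 − 15.855)²/15.855 = 0.0827
  (30 − 28.434)²/28.434 = 0.0862
  (43 − 49.759)²/49.759 = 0.9181
  (45 − 39.807)²/39.807 = 0.6774
  (14 − 14.458)²/14.458 = 0.0145
  (36 − 25.301)²/25.301 = 4.5243
  (10 − 20.241)²/20.241 = 5.1815
χ² = 0.5551 + 0.0003 + 0.4222 + 0.6318 + 0.7359 + 0.0827 + 0.0862 + 0.9181 + 0.6774 + 0.0145 + 4.5243 + 5.1815 = 13.83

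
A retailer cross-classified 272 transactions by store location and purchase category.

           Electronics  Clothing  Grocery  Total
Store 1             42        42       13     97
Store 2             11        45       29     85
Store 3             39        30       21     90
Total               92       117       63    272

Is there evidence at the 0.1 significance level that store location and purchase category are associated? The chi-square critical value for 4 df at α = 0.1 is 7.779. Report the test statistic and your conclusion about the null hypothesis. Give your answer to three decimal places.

28.245; reject H₀

Grand total N = 272.
Expected counts (row total × column total / N):
  Store 1, Electronics: 97×92/272 = 32.8088
  Store 1, Clothing: 97×117/272 = 41.7243
  Store 1, Grocery: 97×63/272 = 22.4669
  Store 2, Electronics: 85×92/272 = 28.7500
  Store 2, Clothing: 85×117/272 = 36.5625
  Store 2, Grocery: 85×63/272 = 19.6875
  Store 3, Electronics: 90×92/272 = 30.4412
  Store 3, Clothing: 90×117/272 = 38.7132
  Store 3, Grocery: 90×63/272 = 20.8456
Contributions (O − E)²/E:
  (42 − 32.8088)²/32.8088 = 2.5749
  (42 − 41.7243)²/41.7243 = 0.0018
  (13 − 22.4669)²/22.4669 = 3.9891
  (11 − 28.7500)²/28.7500 = 10.9587
  (45 − 36.5625)²/36.5625 = 1.9471
  (29 − 19.6875)²/19.6875 = 4.4050
  (39 − 30.4412)²/30.4412 = 2.4064
  (30 − 38.7132)²/38.7132 = 1.9611
  (21 − 20.8456)²/20.8456 = 0.0011
χ² = 2.5749 + 0.0018 + 3.9891 + 10.9587 + 1.9471 + 4.4050 + 2.4064 + 1.9611 + 0.0011 = 28.245
df = (3−1)(3−1) = 4. Since 28.245 > 7.779, reject the null hypothesis of independence at α = 0.1.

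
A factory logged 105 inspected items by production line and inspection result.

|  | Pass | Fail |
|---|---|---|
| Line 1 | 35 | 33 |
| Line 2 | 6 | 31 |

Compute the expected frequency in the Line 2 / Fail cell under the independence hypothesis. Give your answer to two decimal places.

Row total (Line 2) = 37; column total (Fail) = 64; grand total N = 105.
Expected count = (row total × column total) / N = 37 × 64 / 105 = 22.55.

22.55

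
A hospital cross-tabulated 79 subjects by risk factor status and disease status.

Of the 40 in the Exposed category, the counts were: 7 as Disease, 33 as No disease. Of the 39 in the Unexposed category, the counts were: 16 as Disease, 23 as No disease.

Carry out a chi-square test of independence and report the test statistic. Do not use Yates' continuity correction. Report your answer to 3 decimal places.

Row totals: 40, 39. Column totals: 23, 56. Grand total N = 79.
Expected counts (row total × column total / N):
  Exposed, Disease: 40×23/79 = 11.6456
  Exposed, No disease: 40×56/79 = 28.3544
  Unexposed, Disease: 39×23/79 = 11.3544
  Unexposed, No disease: 39×56/79 = 27.6456
Contributions (O − E)²/E:
  (7 − 11.6456)²/11.6456 = 1.8532
  (33 − 28.3544)²/28.3544 = 0.7611
  (16 − 11.3544)²/11.3544 = 1.9007
  (23 − 27.6456)²/27.6456 = 0.7807
χ² = 1.8532 + 0.7611 + 1.9007 + 0.7807 = 5.296

5.296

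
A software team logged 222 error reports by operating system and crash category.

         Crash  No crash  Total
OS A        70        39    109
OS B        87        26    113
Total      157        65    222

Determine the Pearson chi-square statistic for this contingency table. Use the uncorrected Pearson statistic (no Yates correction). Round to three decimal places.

Grand total N = 222.
Expected counts (row total × column total / N):
  OS A, Crash: 109×157/222 = 77.0856
  OS A, No crash: 109×65/222 = 31.9144
  OS B, Crash: 113×157/222 = 79.9144
  OS B, No crash: 113×65/222 = 33.0856
Contributions (O − E)²/E:
  (70 − 77.0856)²/77.0856 = 0.6513
  (39 − 31.9144)²/31.9144 = 1.5731
  (87 − 79.9144)²/79.9144 = 0.6282
  (26 − 33.0856)²/33.0856 = 1.5174
χ² = 0.6513 + 1.5731 + 0.6282 + 1.5174 = 4.370

4.370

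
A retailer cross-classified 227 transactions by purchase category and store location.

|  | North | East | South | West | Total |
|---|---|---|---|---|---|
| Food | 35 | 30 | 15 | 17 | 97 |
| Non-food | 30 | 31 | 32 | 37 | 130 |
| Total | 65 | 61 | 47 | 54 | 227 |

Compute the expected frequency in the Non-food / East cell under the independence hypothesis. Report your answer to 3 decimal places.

34.934

Row total (Non-food) = 130; column total (East) = 61; grand total N = 227.
Expected count = (row total × column total) / N = 130 × 61 / 227 = 34.934.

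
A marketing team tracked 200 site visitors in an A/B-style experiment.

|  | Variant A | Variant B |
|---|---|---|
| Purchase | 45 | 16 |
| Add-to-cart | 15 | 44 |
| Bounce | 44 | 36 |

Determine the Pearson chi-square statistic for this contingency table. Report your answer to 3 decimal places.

28.567

Row totals: 61, 59, 80. Column totals: 104, 96. Grand total N = 200.
Expected counts (row total × column total / N):
  Purchase, Variant A: 61×104/200 = 31.7200
  Purchase, Variant B: 61×96/200 = 29.2800
  Add-to-cart, Variant A: 59×104/200 = 30.6800
  Add-to-cart, Variant B: 59×96/200 = 28.3200
  Bounce, Variant A: 80×104/200 = 41.6000
  Bounce, Variant B: 80×96/200 = 38.4000
Contributions (O − E)²/E:
  (45 − 31.7200)²/31.7200 = 5.5598
  (16 − 29.2800)²/29.2800 = 6.0232
  (15 − 30.6800)²/30.6800 = 8.0138
  (44 − 28.3200)²/28.3200 = 8.6816
  (44 − 41.6000)²/41.6000 = 0.1385
  (36 − 38.4000)²/38.4000 = 0.1500
χ² = 5.5598 + 6.0232 + 8.0138 + 8.6816 + 0.1385 + 0.1500 = 28.567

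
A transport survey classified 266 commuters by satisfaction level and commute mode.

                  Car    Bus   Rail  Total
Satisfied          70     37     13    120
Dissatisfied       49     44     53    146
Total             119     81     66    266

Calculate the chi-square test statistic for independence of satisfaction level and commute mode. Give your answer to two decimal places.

Grand total N = 266.
Expected counts (row total × column total / N):
  Satisfied, Car: 120×119/266 = 53.684
  Satisfied, Bus: 120×81/266 = 36.541
  Satisfied, Rail: 120×66/266 = 29.774
  Dissatisfied, Car: 146×119/266 = 65.316
  Dissatisfied, Bus: 146×81/266 = 44.459
  Dissatisfied, Rail: 146×66/266 = 36.226
Contributions (O − E)²/E:
  (70 − 53.684)²/53.684 = 4.9589
  (37 − 36.541)²/36.541 = 0.0058
  (13 − 29.774)²/29.774 = 9.4501
  (49 − 65.316)²/65.316 = 4.0758
  (44 − 44.459)²/44.459 = 0.0047
  (53 − 36.226)²/36.226 = 7.7670
χ² = 4.9589 + 0.0058 + 9.4501 + 4.0758 + 0.0047 + 7.7670 = 26.26

26.26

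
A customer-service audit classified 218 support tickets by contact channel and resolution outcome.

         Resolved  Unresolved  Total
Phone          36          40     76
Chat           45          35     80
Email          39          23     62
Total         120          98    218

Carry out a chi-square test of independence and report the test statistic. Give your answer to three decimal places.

3.404

Grand total N = 218.
Expected counts (row total × column total / N):
  Phone, Resolved: 76×120/218 = 41.8349
  Phone, Unresolved: 76×98/218 = 34.1651
  Chat, Resolved: 80×120/218 = 44.0367
  Chat, Unresolved: 80×98/218 = 35.9633
  Email, Resolved: 62×120/218 = 34.1284
  Email, Unresolved: 62×98/218 = 27.8716
Contributions (O − E)²/E:
  (36 − 41.8349)²/41.8349 = 0.8138
  (40 − 34.1651)²/34.1651 = 0.9965
  (45 − 44.0367)²/44.0367 = 0.0211
  (35 − 35.9633)²/35.9633 = 0.0258
  (39 − 34.1284)²/34.1284 = 0.6954
  (23 − 27.8716)²/27.8716 = 0.8515
χ² = 0.8138 + 0.9965 + 0.0211 + 0.0258 + 0.6954 + 0.8515 = 3.404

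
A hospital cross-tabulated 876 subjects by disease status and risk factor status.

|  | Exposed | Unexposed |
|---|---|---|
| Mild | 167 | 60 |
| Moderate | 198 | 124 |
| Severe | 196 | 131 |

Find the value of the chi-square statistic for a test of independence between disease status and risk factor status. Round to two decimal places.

12.25

Row totals: 227, 322, 327. Column totals: 561, 315. Grand total N = 876.
Expected counts (row total × column total / N):
  Mild, Exposed: 227×561/876 = 145.373
  Mild, Unexposed: 227×315/876 = 81.627
  Moderate, Exposed: 322×561/876 = 206.212
  Moderate, Unexposed: 322×315/876 = 115.788
  Severe, Exposed: 327×561/876 = 209.414
  Severe, Unexposed: 327×315/876 = 117.586
Contributions (O − E)²/E:
  (167 − 145.373)²/145.373 = 3.2174
  (60 − 81.627)²/81.627 = 5.7301
  (198 − 206.212)²/206.212 = 0.3270
  (124 − 115.788)²/115.788 = 0.5824
  (196 − 209.414)²/209.414 = 0.8592
  (131 − 117.586)²/117.586 = 1.5302
χ² = 3.2174 + 5.7301 + 0.3270 + 0.5824 + 0.8592 + 1.5302 = 12.25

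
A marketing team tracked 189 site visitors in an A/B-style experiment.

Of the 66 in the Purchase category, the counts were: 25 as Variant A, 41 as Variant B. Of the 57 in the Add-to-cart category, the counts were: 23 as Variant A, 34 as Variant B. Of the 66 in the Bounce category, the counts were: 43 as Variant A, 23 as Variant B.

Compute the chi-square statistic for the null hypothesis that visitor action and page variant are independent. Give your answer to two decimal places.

Row totals: 66, 57, 66. Column totals: 91, 98. Grand total N = 189.
Expected counts (row total × column total / N):
  Purchase, Variant A: 66×91/189 = 31.778
  Purchase, Variant B: 66×98/189 = 34.222
  Add-to-cart, Variant A: 57×91/189 = 27.444
  Add-to-cart, Variant B: 57×98/189 = 29.556
  Bounce, Variant A: 66×91/189 = 31.778
  Bounce, Variant B: 66×98/189 = 34.222
Contributions (O − E)²/E:
  (25 − 31.778)²/31.778 = 1.4457
  (41 − 34.222)²/34.222 = 1.3424
  (23 − 27.444)²/27.444 = 0.7196
  (34 − 29.556)²/29.556 = 0.6682
  (43 − 31.778)²/31.778 = 3.9629
  (23 − 34.222)²/34.222 = 3.6799
χ² = 1.4457 + 1.3424 + 0.7196 + 0.6682 + 3.9629 + 3.6799 = 11.82

11.82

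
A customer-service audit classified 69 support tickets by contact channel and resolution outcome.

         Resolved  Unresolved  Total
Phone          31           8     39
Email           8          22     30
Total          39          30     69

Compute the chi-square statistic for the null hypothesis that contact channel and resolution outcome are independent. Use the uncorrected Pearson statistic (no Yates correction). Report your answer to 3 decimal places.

19.251

Grand total N = 69.
Expected counts (row total × column total / N):
  Phone, Resolved: 39×39/69 = 22.0435
  Phone, Unresolved: 39×30/69 = 16.9565
  Email, Resolved: 30×39/69 = 16.9565
  Email, Unresolved: 30×30/69 = 13.0435
Contributions (O − E)²/E:
  (31 − 22.0435)²/22.0435 = 3.6391
  (8 − 16.9565)²/16.9565 = 4.7309
  (8 − 16.9565)²/16.9565 = 4.7309
  (22 − 13.0435)²/13.0435 = 6.1501
χ² = 3.6391 + 4.7309 + 4.7309 + 6.1501 = 19.251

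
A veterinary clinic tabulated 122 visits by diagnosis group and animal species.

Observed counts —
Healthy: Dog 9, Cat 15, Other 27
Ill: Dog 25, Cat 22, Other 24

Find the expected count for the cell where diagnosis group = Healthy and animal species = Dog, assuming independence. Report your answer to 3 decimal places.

Row total (Healthy) = 51; column total (Dog) = 34; grand total N = 122.
Expected count = (row total × column total) / N = 51 × 34 / 122 = 14.213.

14.213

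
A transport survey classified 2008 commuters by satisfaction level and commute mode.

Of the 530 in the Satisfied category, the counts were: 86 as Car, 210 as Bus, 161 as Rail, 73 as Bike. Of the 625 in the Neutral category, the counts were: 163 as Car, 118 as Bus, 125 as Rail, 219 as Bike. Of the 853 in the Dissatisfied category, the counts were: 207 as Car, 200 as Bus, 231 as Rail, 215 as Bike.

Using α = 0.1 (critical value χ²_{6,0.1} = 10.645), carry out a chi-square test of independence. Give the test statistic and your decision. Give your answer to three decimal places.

129.743; reject H₀

Row totals: 530, 625, 853. Column totals: 456, 528, 517, 507. Grand total N = 2008.
Expected counts (row total × column total / N):
  Satisfied, Car: 530×456/2008 = 120.3586
  Satisfied, Bus: 530×528/2008 = 139.3625
  Satisfied, Rail: 530×517/2008 = 136.4592
  Satisfied, Bike: 530×507/2008 = 133.8197
  Neutral, Car: 625×456/2008 = 141.9323
  Neutral, Bus: 625×528/2008 = 164.3426
  Neutral, Rail: 625×517/2008 = 160.9188
  Neutral, Bike: 625×507/2008 = 157.8063
  Dissatisfied, Car: 853×456/2008 = 193.7092
  Dissatisfied, Bus: 853×528/2008 = 224.2948
  Dissatisfied, Rail: 853×517/2008 = 219.6220
  Dissatisfied, Bike: 853×507/2008 = 215.3740
Contributions (O − E)²/E:
  (86 − 120.3586)²/120.3586 = 9.8083
  (210 − 139.3625)²/139.3625 = 35.8034
  (161 − 136.4592)²/136.4592 = 4.4134
  (73 − 133.8197)²/133.8197 = 27.6419
  (163 − 141.9323)²/141.9323 = 3.1272
  (118 − 164.3426)²/164.3426 = 13.0680
  (125 − 160.9188)²/160.9188 = 8.0175
  (219 − 157.8063)²/157.8063 = 23.7295
  (207 − 193.7092)²/193.7092 = 0.9119
  (200 − 224.2948)²/224.2948 = 2.6315
  (231 − 219.6220)²/219.6220 = 0.5895
  (215 − 215.3740)²/215.3740 = 0.0006
χ² = 9.8083 + 35.8034 + 4.4134 + 27.6419 + 3.1272 + 13.0680 + 8.0175 + 23.7295 + 0.9119 + 2.6315 + 0.5895 + 0.0006 = 129.743
df = (3−1)(4−1) = 6. Since 129.743 > 10.645, reject the null hypothesis of independence at α = 0.1.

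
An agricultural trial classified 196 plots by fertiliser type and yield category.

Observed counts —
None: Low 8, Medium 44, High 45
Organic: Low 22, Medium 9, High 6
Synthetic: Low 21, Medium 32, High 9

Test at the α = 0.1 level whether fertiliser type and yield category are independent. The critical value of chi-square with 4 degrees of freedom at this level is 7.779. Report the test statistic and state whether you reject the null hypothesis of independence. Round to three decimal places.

48.941; reject H₀

Row totals: 97, 37, 62. Column totals: 51, 85, 60. Grand total N = 196.
Expected counts (row total × column total / N):
  None, Low: 97×51/196 = 25.23980
  None, Medium: 97×85/196 = 42.06633
  None, High: 97×60/196 = 29.69388
  Organic, Low: 37×51/196 = 9.62755
  Organic, Medium: 37×85/196 = 16.04592
  Organic, High: 37×60/196 = 11.32653
  Synthetic, Low: 62×51/196 = 16.13265
  Synthetic, Medium: 62×85/196 = 26.88776
  Synthetic, High: 62×60/196 = 18.97959
Contributions (O − E)²/E:
  (8 − 25.23980)²/25.23980 = 11.7755
  (44 − 42.06633)²/42.06633 = 0.0889
  (45 − 29.69388)²/29.69388 = 7.8898
  (22 − 9.62755)²/9.62755 = 15.8999
  (9 − 16.04592)²/16.04592 = 3.0939
  (6 − 11.32653)²/11.32653 = 2.5049
  (21 − 16.13265)²/16.13265 = 1.4685
  (32 − 26.88776)²/26.88776 = 0.9720
  (9 − 18.97959)²/18.97959 = 5.2473
χ² = 11.7755 + 0.0889 + 7.8898 + 15.8999 + 3.0939 + 2.5049 + 1.4685 + 0.9720 + 5.2473 = 48.941
df = (3−1)(3−1) = 4. Since 48.941 > 7.779, reject the null hypothesis of independence at α = 0.1.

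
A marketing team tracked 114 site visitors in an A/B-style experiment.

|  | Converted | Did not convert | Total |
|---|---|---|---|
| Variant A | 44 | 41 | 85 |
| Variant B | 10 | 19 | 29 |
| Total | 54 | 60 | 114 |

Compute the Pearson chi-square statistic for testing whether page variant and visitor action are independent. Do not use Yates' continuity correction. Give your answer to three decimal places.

Grand total N = 114.
Expected counts (row total × column total / N):
  Variant A, Converted: 85×54/114 = 40.2632
  Variant A, Did not convert: 85×60/114 = 44.7368
  Variant B, Converted: 29×54/114 = 13.7368
  Variant B, Did not convert: 29×60/114 = 15.2632
Contributions (O − E)²/E:
  (44 − 40.2632)²/40.2632 = 0.3468
  (41 − 44.7368)²/44.7368 = 0.3121
  (10 − 13.7368)²/13.7368 = 1.0165
  (19 − 15.2632)²/15.2632 = 0.9149
χ² = 0.3468 + 0.3121 + 1.0165 + 0.9149 = 2.590

2.590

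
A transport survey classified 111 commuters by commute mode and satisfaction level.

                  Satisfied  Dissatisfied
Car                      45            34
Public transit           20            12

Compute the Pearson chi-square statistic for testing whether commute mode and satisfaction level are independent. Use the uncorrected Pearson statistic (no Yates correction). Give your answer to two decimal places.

Row totals: 79, 32. Column totals: 65, 46. Grand total N = 111.
Expected counts (row total × column total / N):
  Car, Satisfied: 79×65/111 = 46.261
  Car, Dissatisfied: 79×46/111 = 32.739
  Public transit, Satisfied: 32×65/111 = 18.739
  Public transit, Dissatisfied: 32×46/111 = 13.261
Contributions (O − E)²/E:
  (45 − 46.261)²/46.261 = 0.0344
  (34 − 32.739)²/32.739 = 0.0486
  (20 − 18.739)²/18.739 = 0.0849
  (12 − 13.261)²/13.261 = 0.1199
χ² = 0.0344 + 0.0486 + 0.0849 + 0.1199 = 0.29

0.29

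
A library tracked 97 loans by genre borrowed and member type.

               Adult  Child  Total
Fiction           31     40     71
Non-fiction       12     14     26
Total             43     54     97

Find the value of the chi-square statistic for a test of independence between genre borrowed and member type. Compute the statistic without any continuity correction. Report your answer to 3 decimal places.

0.048

Grand total N = 97.
Expected counts (row total × column total / N):
  Fiction, Adult: 71×43/97 = 31.4742
  Fiction, Child: 71×54/97 = 39.5258
  Non-fiction, Adult: 26×43/97 = 11.5258
  Non-fiction, Child: 26×54/97 = 14.4742
Contributions (O − E)²/E:
  (31 − 31.4742)²/31.4742 = 0.0071
  (40 − 39.5258)²/39.5258 = 0.0057
  (12 − 11.5258)²/11.5258 = 0.0195
  (14 − 14.4742)²/14.4742 = 0.0155
χ² = 0.0071 + 0.0057 + 0.0195 + 0.0155 = 0.048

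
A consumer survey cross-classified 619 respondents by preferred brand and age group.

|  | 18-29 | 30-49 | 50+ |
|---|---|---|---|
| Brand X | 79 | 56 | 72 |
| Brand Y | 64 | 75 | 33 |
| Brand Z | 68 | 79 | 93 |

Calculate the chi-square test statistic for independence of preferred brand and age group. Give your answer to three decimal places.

Row totals: 207, 172, 240. Column totals: 211, 210, 198. Grand total N = 619.
Expected counts (row total × column total / N):
  Brand X, 18-29: 207×211/619 = 70.5606
  Brand X, 30-49: 207×210/619 = 70.2262
  Brand X, 50+: 207×198/619 = 66.2132
  Brand Y, 18-29: 172×211/619 = 58.6300
  Brand Y, 30-49: 172×210/619 = 58.3522
  Brand Y, 50+: 172×198/619 = 55.0178
  Brand Z, 18-29: 240×211/619 = 81.8094
  Brand Z, 30-49: 240×210/619 = 81.4216
  Brand Z, 50+: 240×198/619 = 76.7690
Contributions (O − E)²/E:
  (79 − 70.5606)²/70.5606 = 1.0094
  (56 − 70.2262)²/70.2262 = 2.8819
  (72 − 66.2132)²/66.2132 = 0.5057
  (64 − 58.6300)²/58.6300 = 0.4918
  (75 − 58.3522)²/58.3522 = 4.7496
  (33 − 55.0178)²/55.0178 = 8.8114
  (68 − 81.8094)²/81.8094 = 2.3310
  (79 − 81.4216)²/81.4216 = 0.0720
  (93 − 76.7690)²/76.7690 = 3.4317
χ² = 1.0094 + 2.8819 + 0.5057 + 0.4918 + 4.7496 + 8.8114 + 2.3310 + 0.0720 + 3.4317 = 24.285

24.285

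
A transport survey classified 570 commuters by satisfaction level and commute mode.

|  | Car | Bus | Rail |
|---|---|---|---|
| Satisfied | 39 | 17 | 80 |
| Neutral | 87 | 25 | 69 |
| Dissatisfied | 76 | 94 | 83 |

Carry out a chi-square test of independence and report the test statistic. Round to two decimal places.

Row totals: 136, 181, 253. Column totals: 202, 136, 232. Grand total N = 570.
Expected counts (row total × column total / N):
  Satisfied, Car: 136×202/570 = 48.196
  Satisfied, Bus: 136×136/570 = 32.449
  Satisfied, Rail: 136×232/570 = 55.354
  Neutral, Car: 181×202/570 = 64.144
  Neutral, Bus: 181×136/570 = 43.186
  Neutral, Rail: 181×232/570 = 73.670
  Dissatisfied, Car: 253×202/570 = 89.660
  Dissatisfied, Bus: 253×136/570 = 60.365
  Dissatisfied, Rail: 253×232/570 = 102.975
Contributions (O − E)²/E:
  (39 − 48.196)²/48.196 = 1.7546
  (17 − 32.449)²/32.449 = 7.3553
  (80 − 55.354)²/55.354 = 10.9735
  (87 − 64.144)²/64.144 = 8.1441
  (25 − 43.186)²/43.186 = 7.6583
  (69 − 73.670)²/73.670 = 0.2960
  (76 − 89.660)²/89.660 = 2.0811
  (94 − 60.365)²/60.365 = 18.7412
  (83 − 102.975)²/102.975 = 3.8747
χ² = 1.7546 + 7.3553 + 10.9735 + 8.1441 + 7.6583 + 0.2960 + 2.0811 + 18.7412 + 3.8747 = 60.88

60.88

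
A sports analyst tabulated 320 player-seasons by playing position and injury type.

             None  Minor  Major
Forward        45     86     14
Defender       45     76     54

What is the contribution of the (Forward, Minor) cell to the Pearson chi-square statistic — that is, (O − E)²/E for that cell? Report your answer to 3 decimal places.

Row total (Forward) = 145; column total (Minor) = 162; N = 320.
Expected count E = 145 × 162 / 320 = 73.4062.
Contribution = (O − E)²/E = (86 − 73.4062)² / 73.4062 = 2.161.

2.161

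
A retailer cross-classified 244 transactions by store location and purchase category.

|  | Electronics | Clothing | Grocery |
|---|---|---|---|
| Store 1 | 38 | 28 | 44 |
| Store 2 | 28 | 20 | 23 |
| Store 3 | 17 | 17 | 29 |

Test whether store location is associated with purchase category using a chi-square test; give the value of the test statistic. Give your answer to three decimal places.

3.261

Row totals: 110, 71, 63. Column totals: 83, 65, 96. Grand total N = 244.
Expected counts (row total × column total / N):
  Store 1, Electronics: 110×83/244 = 37.4180
  Store 1, Clothing: 110×65/244 = 29.3033
  Store 1, Grocery: 110×96/244 = 43.2787
  Store 2, Electronics: 71×83/244 = 24.1516
  Store 2, Clothing: 71×65/244 = 18.9139
  Store 2, Grocery: 71×96/244 = 27.9344
  Store 3, Electronics: 63×83/244 = 21.4303
  Store 3, Clothing: 63×65/244 = 16.7828
  Store 3, Grocery: 63×96/244 = 24.7869
Contributions (O − E)²/E:
  (38 − 37.4180)²/37.4180 = 0.0091
  (28 − 29.3033)²/29.3033 = 0.0580
  (44 − 43.2787)²/43.2787 = 0.0120
  (28 − 24.1516)²/24.1516 = 0.6132
  (20 − 18.9139)²/18.9139 = 0.0624
  (23 − 27.9344)²/27.9344 = 0.8716
  (17 − 21.4303)²/21.4303 = 0.9159
  (17 − 16.7828)²/16.7828 = 0.0028
  (29 − 24.7869)²/24.7869 = 0.7161
χ² = 0.0091 + 0.0580 + 0.0120 + 0.6132 + 0.0624 + 0.8716 + 0.9159 + 0.0028 + 0.7161 = 3.261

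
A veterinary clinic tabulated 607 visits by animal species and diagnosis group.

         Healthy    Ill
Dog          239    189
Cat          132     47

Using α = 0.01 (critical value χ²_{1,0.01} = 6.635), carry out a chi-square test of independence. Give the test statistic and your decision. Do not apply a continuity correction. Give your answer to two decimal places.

Row totals: 428, 179. Column totals: 371, 236. Grand total N = 607.
Expected counts (row total × column total / N):
  Dog, Healthy: 428×371/607 = 261.595
  Dog, Ill: 428×236/607 = 166.405
  Cat, Healthy: 179×371/607 = 109.405
  Cat, Ill: 179×236/607 = 69.595
Contributions (O − E)²/E:
  (239 − 261.595)²/261.595 = 1.9516
  (189 − 166.405)²/166.405 = 3.0680
  (132 − 109.405)²/109.405 = 4.6665
  (47 − 69.595)²/69.595 = 7.3358
χ² = 1.9516 + 3.0680 + 4.6665 + 7.3358 = 17.02
df = (2−1)(2−1) = 1. Since 17.02 > 6.635, reject the null hypothesis of independence at α = 0.01.

17.02; reject H₀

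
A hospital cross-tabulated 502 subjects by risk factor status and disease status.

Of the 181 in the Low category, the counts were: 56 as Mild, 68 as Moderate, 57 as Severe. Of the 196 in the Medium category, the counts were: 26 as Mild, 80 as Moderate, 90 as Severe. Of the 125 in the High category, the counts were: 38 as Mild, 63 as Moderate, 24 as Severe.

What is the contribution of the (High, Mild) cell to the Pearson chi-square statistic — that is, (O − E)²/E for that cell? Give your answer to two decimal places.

2.21

Row total (High) = 125; column total (Mild) = 120; N = 502.
Expected count E = 125 × 120 / 502 = 29.880.
Contribution = (O − E)²/E = (38 − 29.880)² / 29.880 = 2.21.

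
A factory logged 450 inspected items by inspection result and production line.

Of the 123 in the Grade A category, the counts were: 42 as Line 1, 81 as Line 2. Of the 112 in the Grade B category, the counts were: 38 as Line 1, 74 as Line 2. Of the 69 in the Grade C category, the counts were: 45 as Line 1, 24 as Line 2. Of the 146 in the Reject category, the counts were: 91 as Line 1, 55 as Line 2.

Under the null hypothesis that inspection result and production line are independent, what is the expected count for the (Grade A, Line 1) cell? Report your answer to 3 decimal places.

Row total (Grade A) = 123; column total (Line 1) = 216; grand total N = 450.
Expected count = (row total × column total) / N = 123 × 216 / 450 = 59.040.

59.040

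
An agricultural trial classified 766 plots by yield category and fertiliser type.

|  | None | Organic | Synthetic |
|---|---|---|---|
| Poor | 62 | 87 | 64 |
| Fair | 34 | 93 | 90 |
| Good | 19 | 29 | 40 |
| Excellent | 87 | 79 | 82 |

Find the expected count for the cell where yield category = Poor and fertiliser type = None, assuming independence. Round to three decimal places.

56.170

Row total (Poor) = 213; column total (None) = 202; grand total N = 766.
Expected count = (row total × column total) / N = 213 × 202 / 766 = 56.170.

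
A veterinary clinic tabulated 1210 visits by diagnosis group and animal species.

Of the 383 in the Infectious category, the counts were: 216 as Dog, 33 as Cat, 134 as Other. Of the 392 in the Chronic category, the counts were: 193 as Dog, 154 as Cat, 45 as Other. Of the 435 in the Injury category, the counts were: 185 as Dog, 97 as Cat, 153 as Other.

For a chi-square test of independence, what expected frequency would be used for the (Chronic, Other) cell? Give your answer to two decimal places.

107.56

Row total (Chronic) = 392; column total (Other) = 332; grand total N = 1210.
Expected count = (row total × column total) / N = 392 × 332 / 1210 = 107.56.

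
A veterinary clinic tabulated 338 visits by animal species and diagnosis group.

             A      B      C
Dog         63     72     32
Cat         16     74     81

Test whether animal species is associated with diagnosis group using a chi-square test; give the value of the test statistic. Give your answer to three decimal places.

Row totals: 167, 171. Column totals: 79, 146, 113. Grand total N = 338.
Expected counts (row total × column total / N):
  Dog, A: 167×79/338 = 39.0325
  Dog, B: 167×146/338 = 72.1361
  Dog, C: 167×113/338 = 55.8314
  Cat, A: 171×79/338 = 39.9675
  Cat, B: 171×146/338 = 73.8639
  Cat, C: 171×113/338 = 57.1686
Contributions (O − E)²/E:
  (63 − 39.0325)²/39.0325 = 14.7170
  (72 − 72.1361)²/72.1361 = 0.0003
  (32 − 55.8314)²/55.8314 = 10.1723
  (16 − 39.9675)²/39.9675 = 14.3727
  (74 − 73.8639)²/73.8639 = 0.0003
  (81 − 57.1686)²/57.1686 = 9.9344
χ² = 14.7170 + 0.0003 + 10.1723 + 14.3727 + 0.0003 + 9.9344 = 49.197

49.197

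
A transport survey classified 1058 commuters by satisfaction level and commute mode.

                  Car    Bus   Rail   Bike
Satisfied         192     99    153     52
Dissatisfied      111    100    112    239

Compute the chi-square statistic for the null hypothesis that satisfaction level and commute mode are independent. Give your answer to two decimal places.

144.62

Row totals: 496, 562. Column totals: 303, 199, 265, 291. Grand total N = 1058.
Expected counts (row total × column total / N):
  Satisfied, Car: 496×303/1058 = 142.0491
  Satisfied, Bus: 496×199/1058 = 93.2930
  Satisfied, Rail: 496×265/1058 = 124.2344
  Satisfied, Bike: 496×291/1058 = 136.4234
  Dissatisfied, Car: 562×303/1058 = 160.9509
  Dissatisfied, Bus: 562×199/1058 = 105.7070
  Dissatisfied, Rail: 562×265/1058 = 140.7656
  Dissatisfied, Bike: 562×291/1058 = 154.5766
Contributions (O − E)²/E:
  (192 − 142.0491)²/142.0491 = 17.5650
  (99 − 93.2930)²/93.2930 = 0.3491
  (153 − 124.2344)²/124.2344 = 6.6605
  (52 − 136.4234)²/136.4234 = 52.2440
  (111 − 160.9509)²/160.9509 = 15.5022
  (100 − 105.7070)²/105.7070 = 0.3081
  (112 − 140.7656)²/140.7656 = 5.8783
  (239 − 154.5766)²/154.5766 = 46.1086
χ² = 17.5650 + 0.3491 + 6.6605 + 52.2440 + 15.5022 + 0.3081 + 5.8783 + 46.1086 = 144.62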